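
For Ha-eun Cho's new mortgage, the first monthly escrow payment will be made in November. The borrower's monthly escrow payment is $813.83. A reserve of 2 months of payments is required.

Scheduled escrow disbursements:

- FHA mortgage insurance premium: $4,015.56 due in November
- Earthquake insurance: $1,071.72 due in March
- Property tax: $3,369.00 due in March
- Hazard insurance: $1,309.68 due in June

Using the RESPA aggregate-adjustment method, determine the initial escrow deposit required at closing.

Cushion = 2 × $813.83 = $1,627.66
Trial balance (start $0, +$813.83 each month, − disbursements):
  Nov: +$813.83 − $4,015.56 → -$3,201.73
  Dec: +$813.83 → -$2,387.90
  Jan: +$813.83 → -$1,574.07
  Feb: +$813.83 → -$760.24
  Mar: +$813.83 − $4,440.72 → -$4,387.13
  Apr: +$813.83 → -$3,573.30
  May: +$813.83 → -$2,759.47
  Jun: +$813.83 − $1,309.68 → -$3,255.32
  Jul: +$813.83 → -$2,441.49
  Aug: +$813.83 → -$1,627.66
  Sep: +$813.83 → -$813.83
  Oct: +$813.83 → $0.00
Lowest trial balance = -$4,387.13 (Mar)
Initial deposit = cushion − low point = $1,627.66 − (-$4,387.13) = $6,014.79

$6,014.79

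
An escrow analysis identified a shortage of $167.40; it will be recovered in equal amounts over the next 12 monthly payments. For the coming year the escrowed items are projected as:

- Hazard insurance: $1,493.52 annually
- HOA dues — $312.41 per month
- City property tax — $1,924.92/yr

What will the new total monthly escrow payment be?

$611.23

Hazard insurance — $1,493.52 annually
HOA dues — $312.41 × 12 = $3,748.92 annually
City property tax — $1,924.92 annually
Total per year = $1,493.52 + $3,748.92 + $1,924.92 = $7,167.36
Per month = $7,167.36 ÷ 12 = $597.28
Shortage spread = $167.40 ÷ 12 = $13.95/mo
Adjusted monthly = $597.28 + $13.95 = $611.23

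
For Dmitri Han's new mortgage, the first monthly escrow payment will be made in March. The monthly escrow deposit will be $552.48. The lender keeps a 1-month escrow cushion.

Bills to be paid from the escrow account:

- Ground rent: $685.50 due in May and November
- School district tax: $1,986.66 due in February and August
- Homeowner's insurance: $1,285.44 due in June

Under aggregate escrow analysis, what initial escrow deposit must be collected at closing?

$1,195.20

Cushion = 1 × $552.48 = $552.48
Trial balance (start $0, +$552.48 each month, − disbursements):
  Mar: +$552.48 → $552.48
  Apr: +$552.48 → $1,104.96
  May: +$552.48 − $685.50 → $971.94
  Jun: +$552.48 − $1,285.44 → $238.98
  Jul: +$552.48 → $791.46
  Aug: +$552.48 − $1,986.66 → -$642.72
  Sep: +$552.48 → -$90.24
  Oct: +$552.48 → $462.24
  Nov: +$552.48 − $685.50 → $329.22
  Dec: +$552.48 → $881.70
  Jan: +$552.48 → $1,434.18
  Feb: +$552.48 − $1,986.66 → $0.00
Lowest trial balance = -$642.72 (Aug)
Initial deposit = cushion − low point = $552.48 − (-$642.72) = $1,195.20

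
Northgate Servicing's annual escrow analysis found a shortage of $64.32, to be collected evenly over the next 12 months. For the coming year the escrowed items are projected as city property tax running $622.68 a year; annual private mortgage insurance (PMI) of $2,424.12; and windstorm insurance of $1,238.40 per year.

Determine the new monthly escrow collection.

$362.46

City property tax = $622.68 annually
Private mortgage insurance (PMI) = $2,424.12 annually
Windstorm insurance = $1,238.40 annually
Total annual escrow = $622.68 + $2,424.12 + $1,238.40 = $4,285.20
Monthly escrow = $4,285.20 ÷ 12 = $357.10
Shortage spread = $64.32 / 12 = $5.36/mo
Adjusted monthly = $357.10 + $5.36 = $362.46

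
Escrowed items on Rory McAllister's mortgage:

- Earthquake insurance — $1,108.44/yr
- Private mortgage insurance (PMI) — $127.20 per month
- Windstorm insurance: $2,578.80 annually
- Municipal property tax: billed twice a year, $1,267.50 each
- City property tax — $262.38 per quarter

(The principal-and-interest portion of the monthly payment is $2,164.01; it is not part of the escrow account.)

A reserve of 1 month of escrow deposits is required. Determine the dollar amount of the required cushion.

$733.18

Earthquake insurance — $1,108.44 annually
Private mortgage insurance (PMI) — $127.20 × 12 = $1,526.40 annually
Windstorm insurance — $2,578.80 annually
Municipal property tax — $1,267.50 × 2 = $2,535.00 annually
City property tax — $262.38 × 4 = $1,049.52 annually
Yearly total = $1,108.44 + $1,526.40 + $2,578.80 + $2,535.00 + $1,049.52 = $8,798.16
Monthly = $8,798.16 / 12 = $733.18
Required cushion = 1 × $733.18 = $733.18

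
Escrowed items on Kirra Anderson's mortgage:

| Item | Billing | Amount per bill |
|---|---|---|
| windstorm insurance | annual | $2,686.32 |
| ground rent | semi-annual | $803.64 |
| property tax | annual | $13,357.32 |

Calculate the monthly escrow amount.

$1,470.91

Windstorm insurance — $2,686.32 per year
Ground rent — $803.64 × 2 = $1,607.28 per year
Property tax — $13,357.32 per year
Combined annual = $2,686.32 + $1,607.28 + $13,357.32 = $17,650.92
Monthly = $17,650.92 / 12 = $1,470.91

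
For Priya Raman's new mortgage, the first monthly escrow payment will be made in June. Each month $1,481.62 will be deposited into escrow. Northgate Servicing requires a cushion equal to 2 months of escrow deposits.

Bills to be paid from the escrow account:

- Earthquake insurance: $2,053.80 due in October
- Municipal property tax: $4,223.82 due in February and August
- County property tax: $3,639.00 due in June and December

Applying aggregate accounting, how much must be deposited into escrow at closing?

Cushion = 2 × $1,481.62 = $2,963.24
Trial balance (start $0, +$1,481.62 each month, − disbursements):
  Jun: +$1,481.62 − $3,639.00 → -$2,157.38
  Jul: +$1,481.62 → -$675.76
  Aug: +$1,481.62 − $4,223.82 → -$3,417.96
  Sep: +$1,481.62 → -$1,936.34
  Oct: +$1,481.62 − $2,053.80 → -$2,508.52
  Nov: +$1,481.62 → -$1,026.90
  Dec: +$1,481.62 − $3,639.00 → -$3,184.28
  Jan: +$1,481.62 → -$1,702.66
  Feb: +$1,481.62 − $4,223.82 → -$4,444.86
  Mar: +$1,481.62 → -$2,963.24
  Apr: +$1,481.62 → -$1,481.62
  May: +$1,481.62 → $0.00
Lowest trial balance = -$4,444.86 (Feb)
Initial deposit = cushion − low point = $2,963.24 − (-$4,444.86) = $7,408.10

$7,408.10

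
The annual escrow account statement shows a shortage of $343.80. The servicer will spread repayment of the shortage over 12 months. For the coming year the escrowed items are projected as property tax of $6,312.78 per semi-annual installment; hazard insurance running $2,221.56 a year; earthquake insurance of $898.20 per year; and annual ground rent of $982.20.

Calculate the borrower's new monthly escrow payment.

$1,422.61

Property tax — $6,312.78 × 2 = $12,625.56
Hazard insurance — $2,221.56
Earthquake insurance — $898.20
Ground rent — $982.20
Total per year = $16,727.52
Monthly = $16,727.52 / 12 = $1,393.96
Shortage spread = $343.80 ÷ 12 = $28.65/mo
Adjusted monthly = $1,393.96 + $28.65 = $1,422.61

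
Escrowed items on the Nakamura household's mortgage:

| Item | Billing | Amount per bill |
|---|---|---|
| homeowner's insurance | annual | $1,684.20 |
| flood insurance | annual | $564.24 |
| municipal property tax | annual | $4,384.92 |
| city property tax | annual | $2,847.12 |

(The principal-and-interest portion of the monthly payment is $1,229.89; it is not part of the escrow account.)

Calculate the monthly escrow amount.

Homeowner's insurance: $1,684.20/yr
Flood insurance: $564.24/yr
Municipal property tax: $4,384.92/yr
City property tax: $2,847.12/yr
Total annual escrow = $1,684.20 + $564.24 + $4,384.92 + $2,847.12 = $9,480.48
Monthly escrow = $9,480.48 / 12 = $790.04

$790.04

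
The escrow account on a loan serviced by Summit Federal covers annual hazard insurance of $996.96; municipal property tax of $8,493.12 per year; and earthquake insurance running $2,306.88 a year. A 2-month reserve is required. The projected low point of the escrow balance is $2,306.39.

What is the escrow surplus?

Hazard insurance — $996.96/yr
Municipal property tax — $8,493.12/yr
Earthquake insurance — $2,306.88/yr
Annual escrow total = $996.96 + $8,493.12 + $2,306.88 = $11,796.96
Monthly escrow = $11,796.96 / 12 = $983.08
Cushion = 2 × $983.08 = $1,966.16
Excess over cushion: $2,306.39 − $1,966.16 = $340.23

$340.23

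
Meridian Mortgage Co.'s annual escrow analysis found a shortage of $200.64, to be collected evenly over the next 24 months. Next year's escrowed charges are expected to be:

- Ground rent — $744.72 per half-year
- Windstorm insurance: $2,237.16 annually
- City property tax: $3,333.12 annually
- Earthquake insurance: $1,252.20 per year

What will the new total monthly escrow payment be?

Ground rent: $744.72 × 2 = $1,489.44 per year
Windstorm insurance: $2,237.16 per year
City property tax: $3,333.12 per year
Earthquake insurance: $1,252.20 per year
Total per year = $1,489.44 + $2,237.16 + $3,333.12 + $1,252.20 = $8,311.92
Per month = $8,311.92 ÷ 12 = $692.66
Shortage per month = $200.64 ÷ 24 = $8.36
New monthly escrow = $692.66 + $8.36 = $701.02

$701.02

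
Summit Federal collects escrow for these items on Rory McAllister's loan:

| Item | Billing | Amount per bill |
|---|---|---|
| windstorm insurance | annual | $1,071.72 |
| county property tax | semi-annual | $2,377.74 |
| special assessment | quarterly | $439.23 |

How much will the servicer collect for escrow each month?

Windstorm insurance: $1,071.72 annually
County property tax: $2,377.74 × 2 = $4,755.48 annually
Special assessment: $439.23 × 4 = $1,756.92 annually
Total per year = $1,071.72 + $4,755.48 + $1,756.92 = $7,584.12
Per month = $7,584.12 / 12 = $632.01

$632.01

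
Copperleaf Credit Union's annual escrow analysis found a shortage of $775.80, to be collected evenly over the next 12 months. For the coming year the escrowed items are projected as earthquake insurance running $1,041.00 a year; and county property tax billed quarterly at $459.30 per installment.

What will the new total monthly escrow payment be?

$304.50

Earthquake insurance — $1,041.00/yr
County property tax — $459.30 × 4 = $1,837.20/yr
Total annual escrow = $1,041.00 + $1,837.20 = $2,878.20
Monthly escrow = $2,878.20 ÷ 12 = $239.85
Monthly shortage recovery: $775.80 / 12 = $64.65
Adjusted monthly = $239.85 + $64.65 = $304.50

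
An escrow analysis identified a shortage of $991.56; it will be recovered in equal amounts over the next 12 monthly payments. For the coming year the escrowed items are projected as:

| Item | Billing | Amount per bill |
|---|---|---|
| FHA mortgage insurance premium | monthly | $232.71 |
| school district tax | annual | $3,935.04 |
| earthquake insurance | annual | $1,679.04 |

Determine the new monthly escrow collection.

FHA mortgage insurance premium = $232.71 × 12 = $2,792.52
School district tax = $3,935.04
Earthquake insurance = $1,679.04
Total per year = $8,406.60
Monthly = $8,406.60 / 12 = $700.55
Shortage spread = $991.56 / 12 = $82.63/mo
Adjusted monthly = $700.55 + $82.63 = $783.18

$783.18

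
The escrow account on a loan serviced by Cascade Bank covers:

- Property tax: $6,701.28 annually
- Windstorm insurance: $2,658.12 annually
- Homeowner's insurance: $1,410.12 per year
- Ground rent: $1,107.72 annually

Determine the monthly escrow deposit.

$989.77

Property tax — $6,701.28/yr
Windstorm insurance — $2,658.12/yr
Homeowner's insurance — $1,410.12/yr
Ground rent — $1,107.72/yr
Yearly total = $6,701.28 + $2,658.12 + $1,410.12 + $1,107.72 = $11,877.24
Base monthly escrow = $11,877.24 / 12 = $989.77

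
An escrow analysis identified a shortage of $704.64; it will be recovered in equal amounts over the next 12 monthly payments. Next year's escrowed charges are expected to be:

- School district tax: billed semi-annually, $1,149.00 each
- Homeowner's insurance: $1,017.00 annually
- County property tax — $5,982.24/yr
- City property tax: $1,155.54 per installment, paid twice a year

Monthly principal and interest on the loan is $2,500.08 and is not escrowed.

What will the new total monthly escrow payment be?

$1,026.08

School district tax: $1,149.00 × 2 = $2,298.00
Homeowner's insurance: $1,017.00
County property tax: $5,982.24
City property tax: $1,155.54 × 2 = $2,311.08
Annual escrow total = $2,298.00 + $1,017.00 + $5,982.24 + $2,311.08 = $11,608.32
Base monthly escrow = $11,608.32 / 12 = $967.36
Shortage per month = $704.64 ÷ 12 = $58.72
Adjusted monthly = $967.36 + $58.72 = $1,026.08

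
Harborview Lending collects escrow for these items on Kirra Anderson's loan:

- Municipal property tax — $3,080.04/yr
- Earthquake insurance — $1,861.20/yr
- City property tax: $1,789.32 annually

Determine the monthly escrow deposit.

Municipal property tax = $3,080.04/yr
Earthquake insurance = $1,861.20/yr
City property tax = $1,789.32/yr
Annual escrow total = $3,080.04 + $1,861.20 + $1,789.32 = $6,730.56
Base monthly escrow = $6,730.56 / 12 = $560.88

$560.88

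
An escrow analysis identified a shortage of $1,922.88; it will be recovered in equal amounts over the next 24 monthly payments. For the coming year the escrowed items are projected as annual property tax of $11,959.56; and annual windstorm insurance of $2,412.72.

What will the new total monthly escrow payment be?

Property tax — $11,959.56 per year
Windstorm insurance — $2,412.72 per year
Annual escrow total = $14,372.28
Base monthly escrow = $14,372.28 ÷ 12 = $1,197.69
Shortage spread = $1,922.88 / 24 = $80.12/mo
New monthly escrow = $1,197.69 + $80.12 = $1,277.81

$1,277.81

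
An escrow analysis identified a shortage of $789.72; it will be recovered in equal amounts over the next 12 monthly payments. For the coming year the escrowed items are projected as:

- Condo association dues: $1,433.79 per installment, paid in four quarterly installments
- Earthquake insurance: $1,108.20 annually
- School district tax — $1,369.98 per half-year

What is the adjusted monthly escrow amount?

Condo association dues: $1,433.79 × 4 = $5,735.16/yr
Earthquake insurance: $1,108.20/yr
School district tax: $1,369.98 × 2 = $2,739.96/yr
Total per year = $5,735.16 + $1,108.20 + $2,739.96 = $9,583.32
Monthly escrow = $9,583.32 / 12 = $798.61
Shortage per month = $789.72 / 12 = $65.81
Adjusted monthly = $798.61 + $65.81 = $864.42

$864.42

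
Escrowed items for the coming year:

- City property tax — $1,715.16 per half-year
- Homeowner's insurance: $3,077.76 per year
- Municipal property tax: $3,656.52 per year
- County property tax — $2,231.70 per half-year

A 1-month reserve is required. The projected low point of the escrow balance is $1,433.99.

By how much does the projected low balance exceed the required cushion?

City property tax: $1,715.16 × 2 = $3,430.32 per year
Homeowner's insurance: $3,077.76 per year
Municipal property tax: $3,656.52 per year
County property tax: $2,231.70 × 2 = $4,463.40 per year
Combined annual = $3,430.32 + $3,077.76 + $3,656.52 + $4,463.40 = $14,628.00
Per month = $14,628.00 ÷ 12 = $1,219.00
Required reserve = 1 × $1,219.00 = $1,219.00
Surplus = $1,433.99 − $1,219.00 = $214.99

$214.99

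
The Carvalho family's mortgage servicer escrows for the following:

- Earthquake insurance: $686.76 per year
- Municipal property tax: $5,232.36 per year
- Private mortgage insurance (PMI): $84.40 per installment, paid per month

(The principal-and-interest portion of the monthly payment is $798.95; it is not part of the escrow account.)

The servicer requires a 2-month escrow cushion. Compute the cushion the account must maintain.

$1,155.32

Earthquake insurance = $686.76 per year
Municipal property tax = $5,232.36 per year
Private mortgage insurance (PMI) = $84.40 × 12 = $1,012.80 per year
Annual escrow total = $686.76 + $5,232.36 + $1,012.80 = $6,931.92
Per month = $6,931.92 ÷ 12 = $577.66
Cushion = 2 × $577.66 = $1,155.32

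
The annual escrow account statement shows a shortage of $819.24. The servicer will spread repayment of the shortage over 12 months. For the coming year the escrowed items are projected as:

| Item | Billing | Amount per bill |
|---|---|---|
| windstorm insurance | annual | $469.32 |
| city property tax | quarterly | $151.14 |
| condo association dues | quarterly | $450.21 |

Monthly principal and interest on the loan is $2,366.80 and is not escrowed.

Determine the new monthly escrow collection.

Windstorm insurance: $469.32
City property tax: $151.14 × 4 = $604.56
Condo association dues: $450.21 × 4 = $1,800.84
Annual escrow total = $2,874.72
Monthly escrow = $2,874.72 / 12 = $239.56
Shortage per month = $819.24 / 12 = $68.27
New monthly escrow = $239.56 + $68.27 = $307.83

$307.83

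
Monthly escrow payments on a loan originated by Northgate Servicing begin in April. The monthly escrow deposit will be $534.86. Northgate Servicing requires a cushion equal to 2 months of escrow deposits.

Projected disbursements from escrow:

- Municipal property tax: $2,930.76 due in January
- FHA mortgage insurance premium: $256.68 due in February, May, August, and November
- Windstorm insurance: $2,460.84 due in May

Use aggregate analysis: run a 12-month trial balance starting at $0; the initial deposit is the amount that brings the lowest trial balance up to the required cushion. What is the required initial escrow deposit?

Cushion = 2 × $534.86 = $1,069.72
Trial balance (start $0, +$534.86 each month, − disbursements):
  Apr: +$534.86 → $534.86
  May: +$534.86 − $2,717.52 → -$1,647.80
  Jun: +$534.86 → -$1,112.94
  Jul: +$534.86 → -$578.08
  Aug: +$534.86 − $256.68 → -$299.90
  Sep: +$534.86 → $234.96
  Oct: +$534.86 → $769.82
  Nov: +$534.86 − $256.68 → $1,048.00
  Dec: +$534.86 → $1,582.86
  Jan: +$534.86 − $2,930.76 → -$813.04
  Feb: +$534.86 − $256.68 → -$534.86
  Mar: +$534.86 → $0.00
Lowest trial balance = -$1,647.80 (May)
Initial deposit = cushion − low point = $1,069.72 − (-$1,647.80) = $2,717.52

$2,717.52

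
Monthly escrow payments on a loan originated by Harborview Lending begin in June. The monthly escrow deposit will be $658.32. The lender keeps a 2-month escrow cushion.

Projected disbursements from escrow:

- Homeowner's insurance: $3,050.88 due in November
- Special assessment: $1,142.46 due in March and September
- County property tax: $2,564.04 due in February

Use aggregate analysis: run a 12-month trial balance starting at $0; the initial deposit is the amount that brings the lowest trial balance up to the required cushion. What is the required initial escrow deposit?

Cushion = 2 × $658.32 = $1,316.64
Trial balance (start $0, +$658.32 each month, − disbursements):
  Jun: +$658.32 → $658.32
  Jul: +$658.32 → $1,316.64
  Aug: +$658.32 → $1,974.96
  Sep: +$658.32 − $1,142.46 → $1,490.82
  Oct: +$658.32 → $2,149.14
  Nov: +$658.32 − $3,050.88 → -$243.42
  Dec: +$658.32 → $414.90
  Jan: +$658.32 → $1,073.22
  Feb: +$658.32 − $2,564.04 → -$832.50
  Mar: +$658.32 − $1,142.46 → -$1,316.64
  Apr: +$658.32 → -$658.32
  May: +$658.32 → $0.00
Lowest trial balance = -$1,316.64 (Mar)
Initial deposit = cushion − low point = $1,316.64 − (-$1,316.64) = $2,633.28

$2,633.28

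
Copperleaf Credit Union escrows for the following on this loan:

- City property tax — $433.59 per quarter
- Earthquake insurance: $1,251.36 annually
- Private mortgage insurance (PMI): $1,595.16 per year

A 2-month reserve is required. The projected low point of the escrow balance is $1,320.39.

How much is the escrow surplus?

$556.91

City property tax: $433.59 × 4 = $1,734.36 per year
Earthquake insurance: $1,251.36 per year
Private mortgage insurance (PMI): $1,595.16 per year
Yearly total = $1,734.36 + $1,251.36 + $1,595.16 = $4,580.88
Monthly escrow = $4,580.88 / 12 = $381.74
Required cushion = 2 × $381.74 = $763.48
Excess over cushion: $1,320.39 − $763.48 = $556.91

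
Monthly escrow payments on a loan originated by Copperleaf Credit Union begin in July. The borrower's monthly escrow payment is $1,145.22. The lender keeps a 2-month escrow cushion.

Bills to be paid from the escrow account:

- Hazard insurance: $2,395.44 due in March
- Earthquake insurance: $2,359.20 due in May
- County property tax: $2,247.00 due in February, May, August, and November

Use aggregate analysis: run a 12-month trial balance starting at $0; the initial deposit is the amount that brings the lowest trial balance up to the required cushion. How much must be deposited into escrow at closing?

$3,435.66

Cushion = 2 × $1,145.22 = $2,290.44
Trial balance (start $0, +$1,145.22 each month, − disbursements):
  Jul: +$1,145.22 → $1,145.22
  Aug: +$1,145.22 − $2,247.00 → $43.44
  Sep: +$1,145.22 → $1,188.66
  Oct: +$1,145.22 → $2,333.88
  Nov: +$1,145.22 − $2,247.00 → $1,232.10
  Dec: +$1,145.22 → $2,377.32
  Jan: +$1,145.22 → $3,522.54
  Feb: +$1,145.22 − $2,247.00 → $2,420.76
  Mar: +$1,145.22 − $2,395.44 → $1,170.54
  Apr: +$1,145.22 → $2,315.76
  May: +$1,145.22 − $4,606.20 → -$1,145.22
  Jun: +$1,145.22 → $0.00
Lowest trial balance = -$1,145.22 (May)
Initial deposit = cushion − low point = $2,290.44 − (-$1,145.22) = $3,435.66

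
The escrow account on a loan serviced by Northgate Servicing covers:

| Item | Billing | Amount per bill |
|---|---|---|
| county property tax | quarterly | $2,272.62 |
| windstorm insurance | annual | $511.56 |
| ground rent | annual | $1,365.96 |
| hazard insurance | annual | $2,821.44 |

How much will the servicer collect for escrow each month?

$1,149.12

County property tax — $2,272.62 × 4 = $9,090.48 annually
Windstorm insurance — $511.56 annually
Ground rent — $1,365.96 annually
Hazard insurance — $2,821.44 annually
Combined annual = $9,090.48 + $511.56 + $1,365.96 + $2,821.44 = $13,789.44
Monthly escrow = $13,789.44 ÷ 12 = $1,149.12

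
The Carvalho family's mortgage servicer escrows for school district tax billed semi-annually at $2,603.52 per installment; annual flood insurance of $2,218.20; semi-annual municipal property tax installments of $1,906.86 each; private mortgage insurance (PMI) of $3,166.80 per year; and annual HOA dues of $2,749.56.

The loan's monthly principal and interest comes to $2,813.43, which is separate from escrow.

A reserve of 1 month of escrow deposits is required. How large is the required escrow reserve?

$1,429.61

School district tax = $2,603.52 × 2 = $5,207.04 per year
Flood insurance = $2,218.20 per year
Municipal property tax = $1,906.86 × 2 = $3,813.72 per year
Private mortgage insurance (PMI) = $3,166.80 per year
HOA dues = $2,749.56 per year
Annual escrow total = $5,207.04 + $2,218.20 + $3,813.72 + $3,166.80 + $2,749.56 = $17,155.32
Monthly = $17,155.32 ÷ 12 = $1,429.61
Required cushion = 1 × $1,429.61 = $1,429.61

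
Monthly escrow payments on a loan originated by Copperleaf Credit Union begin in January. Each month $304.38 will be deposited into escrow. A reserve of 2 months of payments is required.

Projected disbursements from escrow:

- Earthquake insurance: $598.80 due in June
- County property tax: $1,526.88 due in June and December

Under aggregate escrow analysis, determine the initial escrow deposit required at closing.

$908.16

Cushion = 2 × $304.38 = $608.76
Trial balance (start $0, +$304.38 each month, − disbursements):
  Jan: +$304.38 → $304.38
  Feb: +$304.38 → $608.76
  Mar: +$304.38 → $913.14
  Apr: +$304.38 → $1,217.52
  May: +$304.38 → $1,521.90
  Jun: +$304.38 − $2,125.68 → -$299.40
  Jul: +$304.38 → $4.98
  Aug: +$304.38 → $309.36
  Sep: +$304.38 → $613.74
  Oct: +$304.38 → $918.12
  Nov: +$304.38 → $1,222.50
  Dec: +$304.38 − $1,526.88 → $0.00
Lowest trial balance = -$299.40 (Jun)
Initial deposit = cushion − low point = $608.76 − (-$299.40) = $908.16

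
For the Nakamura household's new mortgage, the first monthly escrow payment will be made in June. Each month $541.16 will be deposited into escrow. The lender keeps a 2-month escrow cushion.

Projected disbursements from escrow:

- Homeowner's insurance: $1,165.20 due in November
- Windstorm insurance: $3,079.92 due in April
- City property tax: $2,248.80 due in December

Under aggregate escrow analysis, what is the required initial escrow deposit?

Cushion = 2 × $541.16 = $1,082.32
Trial balance (start $0, +$541.16 each month, − disbursements):
  Jun: +$541.16 → $541.16
  Jul: +$541.16 → $1,082.32
  Aug: +$541.16 → $1,623.48
  Sep: +$541.16 → $2,164.64
  Oct: +$541.16 → $2,705.80
  Nov: +$541.16 − $1,165.20 → $2,081.76
  Dec: +$541.16 − $2,248.80 → $374.12
  Jan: +$541.16 → $915.28
  Feb: +$541.16 → $1,456.44
  Mar: +$541.16 → $1,997.60
  Apr: +$541.16 − $3,079.92 → -$541.16
  May: +$541.16 → $0.00
Lowest trial balance = -$541.16 (Apr)
Initial deposit = cushion − low point = $1,082.32 − (-$541.16) = $1,623.48

$1,623.48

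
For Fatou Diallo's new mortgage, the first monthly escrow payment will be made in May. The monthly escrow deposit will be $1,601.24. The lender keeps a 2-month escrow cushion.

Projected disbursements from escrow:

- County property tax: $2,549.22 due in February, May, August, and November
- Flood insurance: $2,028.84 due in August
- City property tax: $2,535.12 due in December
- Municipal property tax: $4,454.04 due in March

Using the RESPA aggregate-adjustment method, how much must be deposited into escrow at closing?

$4,803.72

Cushion = 2 × $1,601.24 = $3,202.48
Trial balance (start $0, +$1,601.24 each month, − disbursements):
  May: +$1,601.24 − $2,549.22 → -$947.98
  Jun: +$1,601.24 → $653.26
  Jul: +$1,601.24 → $2,254.50
  Aug: +$1,601.24 − $4,578.06 → -$722.32
  Sep: +$1,601.24 → $878.92
  Oct: +$1,601.24 → $2,480.16
  Nov: +$1,601.24 − $2,549.22 → $1,532.18
  Dec: +$1,601.24 − $2,535.12 → $598.30
  Jan: +$1,601.24 → $2,199.54
  Feb: +$1,601.24 − $2,549.22 → $1,251.56
  Mar: +$1,601.24 − $4,454.04 → -$1,601.24
  Apr: +$1,601.24 → $0.00
Lowest trial balance = -$1,601.24 (Mar)
Initial deposit = cushion − low point = $3,202.48 − (-$1,601.24) = $4,803.72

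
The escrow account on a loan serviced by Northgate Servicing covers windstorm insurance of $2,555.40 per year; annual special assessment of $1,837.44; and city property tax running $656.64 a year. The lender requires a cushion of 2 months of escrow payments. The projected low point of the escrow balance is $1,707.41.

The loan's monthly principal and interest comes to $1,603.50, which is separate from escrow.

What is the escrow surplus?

Windstorm insurance: $2,555.40
Special assessment: $1,837.44
City property tax: $656.64
Total per year = $5,049.48
Per month = $5,049.48 / 12 = $420.79
Required cushion = 2 × $420.79 = $841.58
Excess over cushion: $1,707.41 − $841.58 = $865.83

$865.83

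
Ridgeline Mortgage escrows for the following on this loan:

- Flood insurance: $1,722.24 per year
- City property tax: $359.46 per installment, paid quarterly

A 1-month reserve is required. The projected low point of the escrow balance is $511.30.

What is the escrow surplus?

$247.96

Flood insurance = $1,722.24
City property tax = $359.46 × 4 = $1,437.84
Total per year = $1,722.24 + $1,437.84 = $3,160.08
Monthly = $3,160.08 / 12 = $263.34
Required reserve = 1 × $263.34 = $263.34
Surplus = $511.30 − $263.34 = $247.96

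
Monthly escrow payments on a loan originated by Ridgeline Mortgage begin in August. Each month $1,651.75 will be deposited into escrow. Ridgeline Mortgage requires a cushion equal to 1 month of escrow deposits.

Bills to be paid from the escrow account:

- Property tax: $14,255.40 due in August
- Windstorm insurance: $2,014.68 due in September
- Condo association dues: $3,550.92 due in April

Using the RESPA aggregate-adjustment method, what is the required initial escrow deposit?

$14,618.33

Cushion = 1 × $1,651.75 = $1,651.75
Trial balance (start $0, +$1,651.75 each month, − disbursements):
  Aug: +$1,651.75 − $14,255.40 → -$12,603.65
  Sep: +$1,651.75 − $2,014.68 → -$12,966.58
  Oct: +$1,651.75 → -$11,314.83
  Nov: +$1,651.75 → -$9,663.08
  Dec: +$1,651.75 → -$8,011.33
  Jan: +$1,651.75 → -$6,359.58
  Feb: +$1,651.75 → -$4,707.83
  Mar: +$1,651.75 → -$3,056.08
  Apr: +$1,651.75 − $3,550.92 → -$4,955.25
  May: +$1,651.75 → -$3,303.50
  Jun: +$1,651.75 → -$1,651.75
  Jul: +$1,651.75 → $0.00
Lowest trial balance = -$12,966.58 (Sep)
Initial deposit = cushion − low point = $1,651.75 − (-$12,966.58) = $14,618.33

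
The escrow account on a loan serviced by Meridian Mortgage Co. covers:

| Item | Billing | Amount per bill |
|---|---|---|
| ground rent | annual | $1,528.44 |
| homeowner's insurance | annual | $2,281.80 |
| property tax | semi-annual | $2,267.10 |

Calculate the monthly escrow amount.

Ground rent — $1,528.44/yr
Homeowner's insurance — $2,281.80/yr
Property tax — $2,267.10 × 2 = $4,534.20/yr
Combined annual = $8,344.44
Monthly escrow = $8,344.44 ÷ 12 = $695.37

$695.37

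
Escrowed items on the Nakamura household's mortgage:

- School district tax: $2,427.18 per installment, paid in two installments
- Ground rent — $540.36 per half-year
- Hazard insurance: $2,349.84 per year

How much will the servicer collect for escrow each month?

School district tax = $2,427.18 × 2 = $4,854.36 annually
Ground rent = $540.36 × 2 = $1,080.72 annually
Hazard insurance = $2,349.84 annually
Total per year = $4,854.36 + $1,080.72 + $2,349.84 = $8,284.92
Monthly escrow = $8,284.92 / 12 = $690.41

$690.41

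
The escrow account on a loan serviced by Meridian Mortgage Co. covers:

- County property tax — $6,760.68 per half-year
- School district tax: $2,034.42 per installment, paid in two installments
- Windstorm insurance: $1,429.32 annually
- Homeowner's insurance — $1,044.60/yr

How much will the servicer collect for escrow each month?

County property tax — $6,760.68 × 2 = $13,521.36 per year
School district tax — $2,034.42 × 2 = $4,068.84 per year
Windstorm insurance — $1,429.32 per year
Homeowner's insurance — $1,044.60 per year
Annual escrow total = $20,064.12
Monthly = $20,064.12 ÷ 12 = $1,672.01

$1,672.01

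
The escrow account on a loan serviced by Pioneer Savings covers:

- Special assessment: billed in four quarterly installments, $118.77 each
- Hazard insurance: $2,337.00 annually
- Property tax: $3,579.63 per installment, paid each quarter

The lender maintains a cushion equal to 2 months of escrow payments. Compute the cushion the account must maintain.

$2,855.10

Special assessment — $118.77 × 4 = $475.08/yr
Hazard insurance — $2,337.00/yr
Property tax — $3,579.63 × 4 = $14,318.52/yr
Combined annual = $475.08 + $2,337.00 + $14,318.52 = $17,130.60
Base monthly escrow = $17,130.60 / 12 = $1,427.55
Reserve = 2 × $1,427.55 = $2,855.10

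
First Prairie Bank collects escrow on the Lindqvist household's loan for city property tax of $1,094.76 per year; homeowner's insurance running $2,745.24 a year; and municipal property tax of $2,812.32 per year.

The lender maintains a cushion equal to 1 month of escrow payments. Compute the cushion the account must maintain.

City property tax — $1,094.76
Homeowner's insurance — $2,745.24
Municipal property tax — $2,812.32
Annual escrow total = $1,094.76 + $2,745.24 + $2,812.32 = $6,652.32
Base monthly escrow = $6,652.32 ÷ 12 = $554.36
Reserve = 1 × $554.36 = $554.36

$554.36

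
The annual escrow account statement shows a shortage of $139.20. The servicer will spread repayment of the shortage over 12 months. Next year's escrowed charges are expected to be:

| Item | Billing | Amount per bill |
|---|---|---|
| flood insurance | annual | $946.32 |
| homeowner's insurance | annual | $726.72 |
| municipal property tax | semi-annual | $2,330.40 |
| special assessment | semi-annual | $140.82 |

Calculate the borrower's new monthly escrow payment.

$562.89

Flood insurance: $946.32 annually
Homeowner's insurance: $726.72 annually
Municipal property tax: $2,330.40 × 2 = $4,660.80 annually
Special assessment: $140.82 × 2 = $281.64 annually
Annual escrow total = $946.32 + $726.72 + $4,660.80 + $281.64 = $6,615.48
Base monthly escrow = $6,615.48 / 12 = $551.29
Monthly shortage recovery: $139.20 / 12 = $11.60
Adjusted monthly = $551.29 + $11.60 = $562.89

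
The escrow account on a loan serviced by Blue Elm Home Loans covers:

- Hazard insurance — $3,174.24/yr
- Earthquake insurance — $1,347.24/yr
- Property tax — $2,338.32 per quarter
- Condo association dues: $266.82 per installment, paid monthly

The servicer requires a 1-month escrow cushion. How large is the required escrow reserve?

$1,423.05

Hazard insurance: $3,174.24 per year
Earthquake insurance: $1,347.24 per year
Property tax: $2,338.32 × 4 = $9,353.28 per year
Condo association dues: $266.82 × 12 = $3,201.84 per year
Total per year = $3,174.24 + $1,347.24 + $9,353.28 + $3,201.84 = $17,076.60
Base monthly escrow = $17,076.60 / 12 = $1,423.05
Cushion = 1 × $1,423.05 = $1,423.05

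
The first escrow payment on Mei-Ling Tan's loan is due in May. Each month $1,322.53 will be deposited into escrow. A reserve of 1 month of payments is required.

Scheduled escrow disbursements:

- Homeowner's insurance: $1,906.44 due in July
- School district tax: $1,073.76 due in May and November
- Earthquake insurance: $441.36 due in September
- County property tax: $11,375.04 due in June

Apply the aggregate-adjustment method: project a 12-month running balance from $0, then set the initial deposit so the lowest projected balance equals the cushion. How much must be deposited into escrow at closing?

Cushion = 1 × $1,322.53 = $1,322.53
Trial balance (start $0, +$1,322.53 each month, − disbursements):
  May: +$1,322.53 − $1,073.76 → $248.77
  Jun: +$1,322.53 − $11,375.04 → -$9,803.74
  Jul: +$1,322.53 − $1,906.44 → -$10,387.65
  Aug: +$1,322.53 → -$9,065.12
  Sep: +$1,322.53 − $441.36 → -$8,183.95
  Oct: +$1,322.53 → -$6,861.42
  Nov: +$1,322.53 − $1,073.76 → -$6,612.65
  Dec: +$1,322.53 → -$5,290.12
  Jan: +$1,322.53 → -$3,967.59
  Feb: +$1,322.53 → -$2,645.06
  Mar: +$1,322.53 → -$1,322.53
  Apr: +$1,322.53 → $0.00
Lowest trial balance = -$10,387.65 (Jul)
Initial deposit = cushion − low point = $1,322.53 − (-$10,387.65) = $11,710.18

$11,710.18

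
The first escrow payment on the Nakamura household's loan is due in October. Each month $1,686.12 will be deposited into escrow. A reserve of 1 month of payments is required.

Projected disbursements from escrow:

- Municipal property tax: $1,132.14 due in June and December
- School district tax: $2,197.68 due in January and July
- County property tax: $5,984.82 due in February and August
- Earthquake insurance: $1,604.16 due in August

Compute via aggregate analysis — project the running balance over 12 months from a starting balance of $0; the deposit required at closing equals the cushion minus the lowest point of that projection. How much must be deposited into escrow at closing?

Cushion = 1 × $1,686.12 = $1,686.12
Trial balance (start $0, +$1,686.12 each month, − disbursements):
  Oct: +$1,686.12 → $1,686.12
  Nov: +$1,686.12 → $3,372.24
  Dec: +$1,686.12 − $1,132.14 → $3,926.22
  Jan: +$1,686.12 − $2,197.68 → $3,414.66
  Feb: +$1,686.12 − $5,984.82 → -$884.04
  Mar: +$1,686.12 → $802.08
  Apr: +$1,686.12 → $2,488.20
  May: +$1,686.12 → $4,174.32
  Jun: +$1,686.12 − $1,132.14 → $4,728.30
  Jul: +$1,686.12 − $2,197.68 → $4,216.74
  Aug: +$1,686.12 − $7,588.98 → -$1,686.12
  Sep: +$1,686.12 → $0.00
Lowest trial balance = -$1,686.12 (Aug)
Initial deposit = cushion − low point = $1,686.12 − (-$1,686.12) = $3,372.24

$3,372.24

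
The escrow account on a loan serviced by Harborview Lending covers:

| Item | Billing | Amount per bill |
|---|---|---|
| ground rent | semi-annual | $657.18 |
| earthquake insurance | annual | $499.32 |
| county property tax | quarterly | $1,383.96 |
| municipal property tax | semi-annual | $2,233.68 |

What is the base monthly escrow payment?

$984.74

Ground rent = $657.18 × 2 = $1,314.36 annually
Earthquake insurance = $499.32 annually
County property tax = $1,383.96 × 4 = $5,535.84 annually
Municipal property tax = $2,233.68 × 2 = $4,467.36 annually
Yearly total = $11,816.88
Per month = $11,816.88 ÷ 12 = $984.74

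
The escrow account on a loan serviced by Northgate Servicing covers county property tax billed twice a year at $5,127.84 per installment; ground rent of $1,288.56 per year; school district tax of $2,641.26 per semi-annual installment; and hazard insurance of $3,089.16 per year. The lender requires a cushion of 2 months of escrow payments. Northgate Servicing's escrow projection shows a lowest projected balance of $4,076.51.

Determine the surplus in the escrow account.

$757.19

County property tax: $5,127.84 × 2 = $10,255.68
Ground rent: $1,288.56
School district tax: $2,641.26 × 2 = $5,282.52
Hazard insurance: $3,089.16
Combined annual = $10,255.68 + $1,288.56 + $5,282.52 + $3,089.16 = $19,915.92
Monthly = $19,915.92 / 12 = $1,659.66
Required reserve = 2 × $1,659.66 = $3,319.32
Excess over cushion: $4,076.51 − $3,319.32 = $757.19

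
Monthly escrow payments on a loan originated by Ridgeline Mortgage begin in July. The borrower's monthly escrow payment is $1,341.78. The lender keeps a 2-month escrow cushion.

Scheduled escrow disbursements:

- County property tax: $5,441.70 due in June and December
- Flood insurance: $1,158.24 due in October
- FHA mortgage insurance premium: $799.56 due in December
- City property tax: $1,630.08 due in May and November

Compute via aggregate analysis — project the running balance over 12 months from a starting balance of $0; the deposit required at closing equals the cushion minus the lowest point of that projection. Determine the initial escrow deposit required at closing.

Cushion = 2 × $1,341.78 = $2,683.56
Trial balance (start $0, +$1,341.78 each month, − disbursements):
  Jul: +$1,341.78 → $1,341.78
  Aug: +$1,341.78 → $2,683.56
  Sep: +$1,341.78 → $4,025.34
  Oct: +$1,341.78 − $1,158.24 → $4,208.88
  Nov: +$1,341.78 − $1,630.08 → $3,920.58
  Dec: +$1,341.78 − $6,241.26 → -$978.90
  Jan: +$1,341.78 → $362.88
  Feb: +$1,341.78 → $1,704.66
  Mar: +$1,341.78 → $3,046.44
  Apr: +$1,341.78 → $4,388.22
  May: +$1,341.78 − $1,630.08 → $4,099.92
  Jun: +$1,341.78 − $5,441.70 → $0.00
Lowest trial balance = -$978.90 (Dec)
Initial deposit = cushion − low point = $2,683.56 − (-$978.90) = $3,662.46

$3,662.46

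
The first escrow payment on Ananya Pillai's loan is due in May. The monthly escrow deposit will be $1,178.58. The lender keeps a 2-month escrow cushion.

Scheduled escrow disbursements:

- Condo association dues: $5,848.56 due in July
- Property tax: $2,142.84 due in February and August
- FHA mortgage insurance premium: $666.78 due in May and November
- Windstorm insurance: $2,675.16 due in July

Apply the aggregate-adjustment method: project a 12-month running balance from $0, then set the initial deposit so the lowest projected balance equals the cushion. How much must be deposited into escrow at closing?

Cushion = 2 × $1,178.58 = $2,357.16
Trial balance (start $0, +$1,178.58 each month, − disbursements):
  May: +$1,178.58 − $666.78 → $511.80
  Jun: +$1,178.58 → $1,690.38
  Jul: +$1,178.58 − $8,523.72 → -$5,654.76
  Aug: +$1,178.58 − $2,142.84 → -$6,619.02
  Sep: +$1,178.58 → -$5,440.44
  Oct: +$1,178.58 → -$4,261.86
  Nov: +$1,178.58 − $666.78 → -$3,750.06
  Dec: +$1,178.58 → -$2,571.48
  Jan: +$1,178.58 → -$1,392.90
  Feb: +$1,178.58 − $2,142.84 → -$2,357.16
  Mar: +$1,178.58 → -$1,178.58
  Apr: +$1,178.58 → $0.00
Lowest trial balance = -$6,619.02 (Aug)
Initial deposit = cushion − low point = $2,357.16 − (-$6,619.02) = $8,976.18

$8,976.18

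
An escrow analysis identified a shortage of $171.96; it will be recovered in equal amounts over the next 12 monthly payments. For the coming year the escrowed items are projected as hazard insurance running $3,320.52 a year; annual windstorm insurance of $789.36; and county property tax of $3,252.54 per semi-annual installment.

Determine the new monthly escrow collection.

Hazard insurance — $3,320.52/yr
Windstorm insurance — $789.36/yr
County property tax — $3,252.54 × 2 = $6,505.08/yr
Annual escrow total = $3,320.52 + $789.36 + $6,505.08 = $10,614.96
Monthly = $10,614.96 / 12 = $884.58
Shortage spread = $171.96 / 12 = $14.33/mo
Adjusted monthly = $884.58 + $14.33 = $898.91

$898.91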